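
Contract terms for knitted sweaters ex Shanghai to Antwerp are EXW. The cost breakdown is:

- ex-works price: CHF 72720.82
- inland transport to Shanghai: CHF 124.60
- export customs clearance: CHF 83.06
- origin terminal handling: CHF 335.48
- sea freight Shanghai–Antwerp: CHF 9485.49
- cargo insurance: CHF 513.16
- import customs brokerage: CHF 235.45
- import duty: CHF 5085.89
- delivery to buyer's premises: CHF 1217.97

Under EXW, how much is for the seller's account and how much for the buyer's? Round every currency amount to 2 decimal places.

EXW: the seller makes goods available at their premises; the buyer bears all onward costs.
Seller's account: goods 72720.82 = 72720.82
Buyer's account: inland to port 124.60 + export clearance 83.06 + origin terminal 335.48 + freight 9485.49 + insurance 513.16 + brokerage 235.45 + duty 5085.89 + delivery 1217.97 = 17081.10

Seller: CHF 72720.82; buyer: CHF 17081.10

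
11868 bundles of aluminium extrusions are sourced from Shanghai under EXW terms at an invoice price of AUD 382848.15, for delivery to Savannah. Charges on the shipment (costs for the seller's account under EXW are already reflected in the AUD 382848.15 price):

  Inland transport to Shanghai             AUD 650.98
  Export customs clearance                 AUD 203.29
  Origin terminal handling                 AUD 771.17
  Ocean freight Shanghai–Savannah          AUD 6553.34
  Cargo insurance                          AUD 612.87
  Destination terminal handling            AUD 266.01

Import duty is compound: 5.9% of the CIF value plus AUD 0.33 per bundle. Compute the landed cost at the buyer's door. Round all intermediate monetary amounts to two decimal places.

EXW: the seller makes goods available at their premises; the buyer bears all onward costs.
CIF value = EXW price + inland to port + export clearance + origin terminal + freight + insurance = 382848.15 + 650.98 + 203.29 + 771.17 + 6553.34 + 612.87 = 391639.80
Ad valorem component: 391639.80 × 5.9% = 23106.75
Specific component: 11868 × 0.33 = 3916.44
Import duty = 23106.75 + 3916.44 = 27023.19
Buyer bears: inland to port 650.98 + export clearance 203.29 + origin terminal 771.17 + freight 6553.34 + insurance 612.87 + destination terminal 266.01 + duty 27023.19 = 36080.85
Landed cost = invoice 382848.15 + 36080.85 = 418929.00

Total landed cost: AUD 418929.00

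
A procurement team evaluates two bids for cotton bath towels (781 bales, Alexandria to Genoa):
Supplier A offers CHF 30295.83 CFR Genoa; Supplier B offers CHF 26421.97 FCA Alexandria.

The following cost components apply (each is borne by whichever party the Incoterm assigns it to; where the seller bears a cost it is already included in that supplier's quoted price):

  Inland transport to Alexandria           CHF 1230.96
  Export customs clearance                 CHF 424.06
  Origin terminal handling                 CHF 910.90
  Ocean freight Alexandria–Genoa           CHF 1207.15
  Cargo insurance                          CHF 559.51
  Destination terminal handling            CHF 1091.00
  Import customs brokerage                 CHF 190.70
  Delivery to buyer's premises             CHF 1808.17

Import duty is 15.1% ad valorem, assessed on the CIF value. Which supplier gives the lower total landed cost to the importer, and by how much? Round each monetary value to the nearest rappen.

Supplier B is cheaper by CHF 2020.94

Supplier A (CFR):
CIF value = CFR price + insurance = 30295.83 + 559.51 = 30855.34
Import duty = 30855.34 × 15.1% = 4659.16
Buyer bears (A): 559.51 + 1091.00 + 190.70 + 1808.17 = 3649.38
Landed cost (A) = invoice 30295.83 + 3649.38 + duty 4659.16 = 38604.37
Supplier B (FCA):
CIF value = FCA price + origin terminal + freight + insurance = 26421.97 + 910.90 + 1207.15 + 559.51 = 29099.53
Import duty = 29099.53 × 15.1% = 4394.03
Buyer bears (B): 910.90 + 1207.15 + 559.51 + 1091.00 + 190.70 + 1808.17 = 5767.43
Landed cost (B) = invoice 26421.97 + 5767.43 + duty 4394.03 = 36583.43
Difference = |38604.37 − 36583.43| = 2020.94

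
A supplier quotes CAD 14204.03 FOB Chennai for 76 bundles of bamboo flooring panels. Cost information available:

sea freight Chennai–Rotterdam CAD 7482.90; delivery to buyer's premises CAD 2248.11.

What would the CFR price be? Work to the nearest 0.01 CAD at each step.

CFR price: CAD 21686.93

Not relevant to the conversion: delivery — on the buyer under both terms; not part of either seller's price.
From FOB to CFR, the seller additionally bears: freight.
CFR price = 14204.03 + 7482.90 = 21686.93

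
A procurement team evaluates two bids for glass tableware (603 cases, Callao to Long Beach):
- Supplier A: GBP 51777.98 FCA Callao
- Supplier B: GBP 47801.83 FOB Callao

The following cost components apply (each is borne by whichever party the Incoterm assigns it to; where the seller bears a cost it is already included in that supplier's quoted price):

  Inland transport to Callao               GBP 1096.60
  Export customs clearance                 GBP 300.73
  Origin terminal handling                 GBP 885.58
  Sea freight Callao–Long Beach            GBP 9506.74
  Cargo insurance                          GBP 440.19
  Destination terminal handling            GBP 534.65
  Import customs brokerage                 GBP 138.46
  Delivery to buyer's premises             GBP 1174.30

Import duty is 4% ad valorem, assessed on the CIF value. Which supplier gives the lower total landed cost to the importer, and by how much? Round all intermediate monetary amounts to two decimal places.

Supplier B is cheaper by GBP 5056.20

Supplier A (FCA):
CIF value = FCA price + origin terminal + freight + insurance = 51777.98 + 885.58 + 9506.74 + 440.19 = 62610.49
Import duty = 62610.49 × 4% = 2504.42
Buyer bears (A): 885.58 + 9506.74 + 440.19 + 534.65 + 138.46 + 1174.30 = 12679.92
Landed cost (A) = invoice 51777.98 + 12679.92 + duty 2504.42 = 66962.32
Supplier B (FOB):
CIF value = FOB price + freight + insurance = 47801.83 + 9506.74 + 440.19 = 57748.76
Import duty = 57748.76 × 4% = 2309.95
Buyer bears (B): 9506.74 + 440.19 + 534.65 + 138.46 + 1174.30 = 11794.34
Landed cost (B) = invoice 47801.83 + 11794.34 + duty 2309.95 = 61906.12
Difference = |66962.32 − 61906.12| = 5056.20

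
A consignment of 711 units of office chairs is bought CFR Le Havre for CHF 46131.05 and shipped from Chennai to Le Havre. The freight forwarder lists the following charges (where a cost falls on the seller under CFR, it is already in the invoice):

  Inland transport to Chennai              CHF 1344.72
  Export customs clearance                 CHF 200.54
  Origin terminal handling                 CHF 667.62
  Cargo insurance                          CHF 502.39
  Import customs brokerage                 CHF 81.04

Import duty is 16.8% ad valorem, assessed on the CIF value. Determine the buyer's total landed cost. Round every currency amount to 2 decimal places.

CFR: the seller pays costs through ocean freight to the destination port, but not insurance.
Already in the invoice (seller's account under CFR): inland to port, export clearance, origin terminal — exclude.
CIF value = CFR price + insurance = 46131.05 + 502.39 = 46633.44
Import duty = 46633.44 × 16.8% = 7834.42
Buyer bears: insurance 502.39 + brokerage 81.04 + duty 7834.42 = 8417.85
Landed cost = invoice 46131.05 + 8417.85 = 54548.90

Total landed cost: CHF 54548.90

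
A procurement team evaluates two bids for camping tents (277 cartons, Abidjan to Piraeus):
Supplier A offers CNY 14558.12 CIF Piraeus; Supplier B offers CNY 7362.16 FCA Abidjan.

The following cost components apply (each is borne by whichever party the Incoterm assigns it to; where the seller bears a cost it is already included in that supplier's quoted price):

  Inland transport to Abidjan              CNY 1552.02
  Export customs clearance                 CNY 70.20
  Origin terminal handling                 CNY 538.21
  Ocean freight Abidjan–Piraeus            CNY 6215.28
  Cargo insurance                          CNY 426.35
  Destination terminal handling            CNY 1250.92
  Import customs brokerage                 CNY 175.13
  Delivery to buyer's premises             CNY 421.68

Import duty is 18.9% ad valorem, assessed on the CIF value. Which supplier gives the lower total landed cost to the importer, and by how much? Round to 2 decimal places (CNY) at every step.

Supplier B is cheaper by CNY 19.16

Supplier A (CIF):
The CIF price already equals the CIF value: 14558.12
Import duty = 14558.12 × 18.9% = 2751.48
Buyer bears (A): 1250.92 + 175.13 + 421.68 = 1847.73
Landed cost (A) = invoice 14558.12 + 1847.73 + duty 2751.48 = 19157.33
Supplier B (FCA):
CIF value = FCA price + origin terminal + freight + insurance = 7362.16 + 538.21 + 6215.28 + 426.35 = 14542.00
Import duty = 14542.00 × 18.9% = 2748.44
Buyer bears (B): 538.21 + 6215.28 + 426.35 + 1250.92 + 175.13 + 421.68 = 9027.57
Landed cost (B) = invoice 7362.16 + 9027.57 + duty 2748.44 = 19138.17
Difference = |19157.33 − 19138.17| = 19.16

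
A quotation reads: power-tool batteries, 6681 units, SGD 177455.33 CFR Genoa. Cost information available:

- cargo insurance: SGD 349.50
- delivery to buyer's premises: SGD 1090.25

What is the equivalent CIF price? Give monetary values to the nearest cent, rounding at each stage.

CIF price: SGD 177804.83

Not relevant to the conversion: delivery — on the buyer under both terms; not part of either seller's price.
From CFR to CIF, the seller additionally bears: insurance.
CIF price = 177455.33 + 349.50 = 177804.83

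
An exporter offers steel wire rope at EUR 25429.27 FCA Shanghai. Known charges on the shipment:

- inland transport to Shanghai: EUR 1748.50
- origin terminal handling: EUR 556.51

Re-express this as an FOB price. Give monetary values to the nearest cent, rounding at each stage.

FOB price: EUR 25985.78

Not relevant to the conversion: inland to port — on the seller under both FCA and FOB; already in the FCA price and stays in the FOB price.
From FCA to FOB, the seller additionally bears: origin terminal.
FOB price = 25429.27 + 556.51 = 25985.78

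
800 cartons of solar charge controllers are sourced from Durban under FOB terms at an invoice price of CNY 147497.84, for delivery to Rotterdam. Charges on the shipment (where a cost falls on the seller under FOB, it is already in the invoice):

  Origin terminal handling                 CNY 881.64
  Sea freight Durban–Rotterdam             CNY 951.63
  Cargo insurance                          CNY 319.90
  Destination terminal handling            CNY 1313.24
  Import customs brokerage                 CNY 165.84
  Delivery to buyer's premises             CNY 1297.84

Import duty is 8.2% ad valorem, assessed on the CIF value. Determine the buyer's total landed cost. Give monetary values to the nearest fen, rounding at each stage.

FOB: the seller bears costs until goods are on board at the origin port; the buyer bears freight, insurance and all costs thereafter.
Already in the invoice (seller's account under FOB): origin terminal — exclude.
CIF value = FOB price + freight + insurance = 147497.84 + 951.63 + 319.90 = 148769.37
Import duty = 148769.37 × 8.2% = 12199.09
Buyer bears: freight 951.63 + insurance 319.90 + destination terminal 1313.24 + brokerage 165.84 + delivery 1297.84 + duty 12199.09 = 16247.54
Landed cost = invoice 147497.84 + 16247.54 = 163745.38

Total landed cost: CNY 163745.38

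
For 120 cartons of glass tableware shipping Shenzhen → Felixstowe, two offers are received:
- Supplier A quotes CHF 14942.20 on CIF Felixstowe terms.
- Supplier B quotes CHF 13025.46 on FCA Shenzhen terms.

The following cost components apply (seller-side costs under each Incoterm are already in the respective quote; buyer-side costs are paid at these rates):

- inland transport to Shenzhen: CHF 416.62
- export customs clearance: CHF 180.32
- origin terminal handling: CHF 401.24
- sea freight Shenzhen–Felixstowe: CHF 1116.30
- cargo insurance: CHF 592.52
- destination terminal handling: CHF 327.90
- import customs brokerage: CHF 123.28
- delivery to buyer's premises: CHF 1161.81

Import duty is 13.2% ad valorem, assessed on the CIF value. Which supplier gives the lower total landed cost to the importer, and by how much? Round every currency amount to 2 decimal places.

Supplier A is cheaper by CHF 218.84

Supplier A (CIF):
The CIF price already equals the CIF value: 14942.20
Import duty = 14942.20 × 13.2% = 1972.37
Buyer bears (A): 327.90 + 123.28 + 1161.81 = 1612.99
Landed cost (A) = invoice 14942.20 + 1612.99 + duty 1972.37 = 18527.56
Supplier B (FCA):
CIF value = FCA price + origin terminal + freight + insurance = 13025.46 + 401.24 + 1116.30 + 592.52 = 15135.52
Import duty = 15135.52 × 13.2% = 1997.89
Buyer bears (B): 401.24 + 1116.30 + 592.52 + 327.90 + 123.28 + 1161.81 = 3723.05
Landed cost (B) = invoice 13025.46 + 3723.05 + duty 1997.89 = 18746.40
Difference = |18527.56 − 18746.40| = 218.84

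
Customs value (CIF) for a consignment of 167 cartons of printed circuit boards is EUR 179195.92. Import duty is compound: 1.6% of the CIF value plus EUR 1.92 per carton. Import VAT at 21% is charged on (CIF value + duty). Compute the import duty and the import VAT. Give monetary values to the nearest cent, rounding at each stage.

Ad valorem component: 179195.92 × 1.6% = 2867.13
Specific component: 167 × 1.92 = 320.64
Import duty = 2867.13 + 320.64 = 3187.77
VAT base = CIF + duty = 179195.92 + 3187.77 = 182383.69
Import VAT = 182383.69 × 21% = 38300.57

Import duty: EUR 3187.77; import VAT: EUR 38300.57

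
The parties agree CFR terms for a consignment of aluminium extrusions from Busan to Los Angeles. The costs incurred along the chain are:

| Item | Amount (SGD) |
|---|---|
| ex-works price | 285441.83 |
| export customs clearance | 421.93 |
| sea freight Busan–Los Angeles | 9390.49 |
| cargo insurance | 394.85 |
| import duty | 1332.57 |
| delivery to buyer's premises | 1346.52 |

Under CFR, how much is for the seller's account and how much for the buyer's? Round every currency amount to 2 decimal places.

Seller: SGD 295254.25; buyer: SGD 3073.94

CFR: the seller pays costs through ocean freight to the destination port, but not insurance.
Seller's account: goods 285441.83 + export clearance 421.93 + freight 9390.49 = 295254.25
Buyer's account: insurance 394.85 + duty 1332.57 + delivery 1346.52 = 3073.94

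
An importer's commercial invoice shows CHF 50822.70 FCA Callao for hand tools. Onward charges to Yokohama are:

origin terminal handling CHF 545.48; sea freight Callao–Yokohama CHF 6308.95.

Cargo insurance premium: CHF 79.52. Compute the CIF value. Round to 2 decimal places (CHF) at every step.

CIF = FCA price + pre-shipment costs + freight + insurance
CIF = 50822.70 + 545.48 + 6308.95 + 79.52 = 57756.65

CIF value: CHF 57756.65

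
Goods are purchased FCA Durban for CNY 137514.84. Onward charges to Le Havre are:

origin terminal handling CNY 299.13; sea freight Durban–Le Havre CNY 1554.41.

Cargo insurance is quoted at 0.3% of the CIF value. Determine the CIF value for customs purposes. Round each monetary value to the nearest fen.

CIF value: CNY 139787.74

Let C be the CIF value. C = FCA price + pre-shipment costs + freight + 0.3% × C
C − 0.3% × C = 137514.84 + 299.13 + 1554.41
0.997 × C = 139368.38
C = 139368.38 / 0.997 = 139787.74
Insurance premium = 0.3% × 139787.74 = 419.36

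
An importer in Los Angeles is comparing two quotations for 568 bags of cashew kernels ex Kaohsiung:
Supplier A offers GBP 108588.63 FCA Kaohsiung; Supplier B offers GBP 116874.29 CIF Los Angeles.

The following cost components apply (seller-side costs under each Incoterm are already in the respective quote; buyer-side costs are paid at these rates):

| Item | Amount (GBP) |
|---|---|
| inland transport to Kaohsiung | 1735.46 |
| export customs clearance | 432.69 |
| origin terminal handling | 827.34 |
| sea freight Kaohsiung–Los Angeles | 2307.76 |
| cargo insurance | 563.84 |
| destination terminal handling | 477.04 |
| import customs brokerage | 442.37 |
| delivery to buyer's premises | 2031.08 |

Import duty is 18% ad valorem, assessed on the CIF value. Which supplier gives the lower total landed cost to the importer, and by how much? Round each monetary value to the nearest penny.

Supplier A is cheaper by GBP 5412.33

Supplier A (FCA):
CIF value = FCA price + origin terminal + freight + insurance = 108588.63 + 827.34 + 2307.76 + 563.84 = 112287.57
Import duty = 112287.57 × 18% = 20211.76
Buyer bears (A): 827.34 + 2307.76 + 563.84 + 477.04 + 442.37 + 2031.08 = 6649.43
Landed cost (A) = invoice 108588.63 + 6649.43 + duty 20211.76 = 135449.82
Supplier B (CIF):
The CIF price already equals the CIF value: 116874.29
Import duty = 116874.29 × 18% = 21037.37
Buyer bears (B): 477.04 + 442.37 + 2031.08 = 2950.49
Landed cost (B) = invoice 116874.29 + 2950.49 + duty 21037.37 = 140862.15
Difference = |135449.82 − 140862.15| = 5412.33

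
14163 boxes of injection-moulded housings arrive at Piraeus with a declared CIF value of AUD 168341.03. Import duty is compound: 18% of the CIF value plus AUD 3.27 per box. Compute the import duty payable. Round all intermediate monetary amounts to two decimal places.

Ad valorem component: 168341.03 × 18% = 30301.39
Specific component: 14163 × 3.27 = 46313.01
Import duty = 30301.39 + 46313.01 = 76614.40

Import duty: AUD 76614.40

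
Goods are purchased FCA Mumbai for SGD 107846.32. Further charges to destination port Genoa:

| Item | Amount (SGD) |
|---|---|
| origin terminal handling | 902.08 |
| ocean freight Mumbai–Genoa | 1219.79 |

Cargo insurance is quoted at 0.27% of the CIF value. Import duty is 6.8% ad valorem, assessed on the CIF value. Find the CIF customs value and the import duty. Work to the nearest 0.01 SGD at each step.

CIF value: SGD 110265.91; import duty: SGD 7498.08

Let C be the CIF value. C = FCA price + pre-shipment costs + freight + 0.27% × C
C − 0.27% × C = 107846.32 + 902.08 + 1219.79
0.9973 × C = 109968.19
C = 109968.19 / 0.9973 = 110265.91
Insurance premium = 0.27% × 110265.91 = 297.72
Import duty = 110265.91 × 6.8% = 7498.08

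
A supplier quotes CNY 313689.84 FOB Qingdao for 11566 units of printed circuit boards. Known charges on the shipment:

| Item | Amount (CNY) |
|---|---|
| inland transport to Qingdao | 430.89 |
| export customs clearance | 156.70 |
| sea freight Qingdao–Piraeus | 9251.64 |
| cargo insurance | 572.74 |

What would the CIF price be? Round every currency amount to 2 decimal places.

Not relevant to the conversion: export clearance, inland to port — on the seller under both FOB and CIF; already in the FOB price and stays in the CIF price.
From FOB to CIF, the seller additionally bears: freight, insurance.
CIF price = 313689.84 + 9251.64 + 572.74 = 323514.22

CIF price: CNY 323514.22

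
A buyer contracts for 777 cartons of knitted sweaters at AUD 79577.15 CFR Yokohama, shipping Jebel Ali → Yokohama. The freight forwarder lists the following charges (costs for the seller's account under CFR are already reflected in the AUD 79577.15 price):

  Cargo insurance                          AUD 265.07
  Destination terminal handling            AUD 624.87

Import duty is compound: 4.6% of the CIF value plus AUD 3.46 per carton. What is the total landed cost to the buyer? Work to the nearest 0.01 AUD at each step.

CFR: the seller pays costs through ocean freight to the destination port, but not insurance.
CIF value = CFR price + insurance = 79577.15 + 265.07 = 79842.22
Ad valorem component: 79842.22 × 4.6% = 3672.74
Specific component: 777 × 3.46 = 2688.42
Import duty = 3672.74 + 2688.42 = 6361.16
Buyer bears: insurance 265.07 + destination terminal 624.87 + duty 6361.16 = 7251.10
Landed cost = invoice 79577.15 + 7251.10 = 86828.25

Total landed cost: AUD 86828.25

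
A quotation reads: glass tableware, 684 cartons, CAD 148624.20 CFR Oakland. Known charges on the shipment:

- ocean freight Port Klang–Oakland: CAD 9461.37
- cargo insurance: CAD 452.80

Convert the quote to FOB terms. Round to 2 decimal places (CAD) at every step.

Not relevant to the conversion: insurance — on the buyer under both terms; not part of either seller's price.
From CFR to FOB, the seller no longer bears: freight.
FOB price = 148624.20 − 9461.37 = 139162.83

FOB price: CAD 139162.83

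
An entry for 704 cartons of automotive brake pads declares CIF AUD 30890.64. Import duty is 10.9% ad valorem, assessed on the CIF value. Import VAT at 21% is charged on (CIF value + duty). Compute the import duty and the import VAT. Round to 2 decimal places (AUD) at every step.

Import duty: AUD 3367.08; import VAT: AUD 7194.12

Import duty = 30890.64 × 10.9% = 3367.08
VAT base = CIF + duty = 30890.64 + 3367.08 = 34257.72
Import VAT = 34257.72 × 21% = 7194.12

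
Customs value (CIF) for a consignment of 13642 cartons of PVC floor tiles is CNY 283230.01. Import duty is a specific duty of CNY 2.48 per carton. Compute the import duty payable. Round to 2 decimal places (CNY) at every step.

Import duty: CNY 33832.16

Import duty = 13642 × 2.48 = 33832.16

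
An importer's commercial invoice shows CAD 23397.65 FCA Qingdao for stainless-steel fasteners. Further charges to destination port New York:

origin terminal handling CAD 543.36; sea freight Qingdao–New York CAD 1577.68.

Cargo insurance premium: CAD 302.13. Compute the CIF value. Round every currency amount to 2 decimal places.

CIF value: CAD 25820.82

CIF = FCA price + pre-shipment costs + freight + insurance
CIF = 23397.65 + 543.36 + 1577.68 + 302.13 = 25820.82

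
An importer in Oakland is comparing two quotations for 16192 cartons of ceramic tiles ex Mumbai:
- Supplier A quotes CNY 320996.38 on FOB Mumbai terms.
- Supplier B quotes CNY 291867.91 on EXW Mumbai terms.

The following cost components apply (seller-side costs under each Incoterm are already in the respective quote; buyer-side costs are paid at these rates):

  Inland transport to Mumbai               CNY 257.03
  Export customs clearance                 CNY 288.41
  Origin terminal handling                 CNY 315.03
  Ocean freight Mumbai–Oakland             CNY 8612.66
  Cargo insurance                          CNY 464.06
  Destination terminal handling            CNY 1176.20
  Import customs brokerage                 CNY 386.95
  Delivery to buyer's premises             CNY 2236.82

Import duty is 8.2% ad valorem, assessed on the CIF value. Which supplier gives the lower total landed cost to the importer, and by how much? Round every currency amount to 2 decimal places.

Supplier B is cheaper by CNY 30585.97

Supplier A (FOB):
CIF value = FOB price + freight + insurance = 320996.38 + 8612.66 + 464.06 = 330073.10
Import duty = 330073.10 × 8.2% = 27065.99
Buyer bears (A): 8612.66 + 464.06 + 1176.20 + 386.95 + 2236.82 = 12876.69
Landed cost (A) = invoice 320996.38 + 12876.69 + duty 27065.99 = 360939.06
Supplier B (EXW):
CIF value = EXW price + inland to port + export clearance + origin terminal + freight + insurance = 291867.91 + 257.03 + 288.41 + 315.03 + 8612.66 + 464.06 = 301805.10
Import duty = 301805.10 × 8.2% = 24748.02
Buyer bears (B): 257.03 + 288.41 + 315.03 + 8612.66 + 464.06 + 1176.20 + 386.95 + 2236.82 = 13737.16
Landed cost (B) = invoice 291867.91 + 13737.16 + duty 24748.02 = 330353.09
Difference = |360939.06 − 330353.09| = 30585.97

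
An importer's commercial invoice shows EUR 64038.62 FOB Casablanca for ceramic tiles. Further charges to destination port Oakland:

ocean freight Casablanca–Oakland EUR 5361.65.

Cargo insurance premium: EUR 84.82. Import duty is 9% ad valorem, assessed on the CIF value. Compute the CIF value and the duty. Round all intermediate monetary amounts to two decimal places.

CIF = FOB price + freight + insurance
CIF = 64038.62 + 5361.65 + 84.82 = 69485.09
Import duty = 69485.09 × 9% = 6253.66

CIF value: EUR 69485.09; import duty: EUR 6253.66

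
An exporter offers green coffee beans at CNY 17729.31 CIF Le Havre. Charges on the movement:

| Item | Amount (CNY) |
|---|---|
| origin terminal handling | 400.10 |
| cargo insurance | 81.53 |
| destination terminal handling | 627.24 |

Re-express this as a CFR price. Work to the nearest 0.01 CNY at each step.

Not relevant to the conversion: origin terminal — on the seller under both CIF and CFR; already in the CIF price and stays in the CFR price. destination terminal — on the buyer under both terms; not part of either seller's price.
From CIF to CFR, the seller no longer bears: insurance.
CFR price = 17729.31 − 81.53 = 17647.78

CFR price: CNY 17647.78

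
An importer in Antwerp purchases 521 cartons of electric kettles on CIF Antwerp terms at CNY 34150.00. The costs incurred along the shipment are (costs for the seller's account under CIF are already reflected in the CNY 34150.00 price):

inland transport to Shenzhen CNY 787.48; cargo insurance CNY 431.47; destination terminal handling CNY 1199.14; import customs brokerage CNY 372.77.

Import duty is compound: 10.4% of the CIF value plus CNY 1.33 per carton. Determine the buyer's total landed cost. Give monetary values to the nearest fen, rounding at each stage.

CIF: the seller pays costs through ocean freight and marine insurance to the destination port.
Already in the invoice (seller's account under CIF): inland to port, insurance — exclude.
The CIF price already equals the CIF value: 34150.00
Ad valorem component: 34150.00 × 10.4% = 3551.60
Specific component: 521 × 1.33 = 692.93
Import duty = 3551.60 + 692.93 = 4244.53
Buyer bears: destination terminal 1199.14 + brokerage 372.77 + duty 4244.53 = 5816.44
Landed cost = invoice 34150.00 + 5816.44 = 39966.44

Total landed cost: CNY 39966.44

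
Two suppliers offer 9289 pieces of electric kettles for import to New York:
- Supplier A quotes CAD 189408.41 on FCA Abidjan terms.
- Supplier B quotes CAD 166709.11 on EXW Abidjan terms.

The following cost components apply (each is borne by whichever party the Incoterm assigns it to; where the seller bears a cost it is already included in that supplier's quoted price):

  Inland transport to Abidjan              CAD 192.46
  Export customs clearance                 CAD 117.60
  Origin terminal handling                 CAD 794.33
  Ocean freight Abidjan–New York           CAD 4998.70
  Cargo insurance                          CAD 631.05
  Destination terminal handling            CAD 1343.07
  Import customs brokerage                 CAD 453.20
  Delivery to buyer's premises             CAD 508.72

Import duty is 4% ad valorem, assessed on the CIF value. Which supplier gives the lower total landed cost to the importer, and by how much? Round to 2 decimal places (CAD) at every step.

Supplier B is cheaper by CAD 23284.81

Supplier A (FCA):
CIF value = FCA price + origin terminal + freight + insurance = 189408.41 + 794.33 + 4998.70 + 631.05 = 195832.49
Import duty = 195832.49 × 4% = 7833.30
Buyer bears (A): 794.33 + 4998.70 + 631.05 + 1343.07 + 453.20 + 508.72 = 8729.07
Landed cost (A) = invoice 189408.41 + 8729.07 + duty 7833.30 = 205970.78
Supplier B (EXW):
CIF value = EXW price + inland to port + export clearance + origin terminal + freight + insurance = 166709.11 + 192.46 + 117.60 + 794.33 + 4998.70 + 631.05 = 173443.25
Import duty = 173443.25 × 4% = 6937.73
Buyer bears (B): 192.46 + 117.60 + 794.33 + 4998.70 + 631.05 + 1343.07 + 453.20 + 508.72 = 9039.13
Landed cost (B) = invoice 166709.11 + 9039.13 + duty 6937.73 = 182685.97
Difference = |205970.78 − 182685.97| = 23284.81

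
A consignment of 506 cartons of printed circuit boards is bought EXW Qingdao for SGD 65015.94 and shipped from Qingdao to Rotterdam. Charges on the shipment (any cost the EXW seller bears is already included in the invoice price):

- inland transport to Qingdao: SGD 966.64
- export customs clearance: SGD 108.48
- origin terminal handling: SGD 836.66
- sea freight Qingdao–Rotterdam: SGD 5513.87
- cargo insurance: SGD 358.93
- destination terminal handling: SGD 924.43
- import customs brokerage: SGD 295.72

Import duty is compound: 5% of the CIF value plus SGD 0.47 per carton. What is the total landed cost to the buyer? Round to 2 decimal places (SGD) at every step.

Total landed cost: SGD 77898.52

EXW: the seller makes goods available at their premises; the buyer bears all onward costs.
CIF value = EXW price + inland to port + export clearance + origin terminal + freight + insurance = 65015.94 + 966.64 + 108.48 + 836.66 + 5513.87 + 358.93 = 72800.52
Ad valorem component: 72800.52 × 5% = 3640.03
Specific component: 506 × 0.47 = 237.82
Import duty = 3640.03 + 237.82 = 3877.85
Buyer bears: inland to port 966.64 + export clearance 108.48 + origin terminal 836.66 + freight 5513.87 + insurance 358.93 + destination terminal 924.43 + brokerage 295.72 + duty 3877.85 = 12882.58
Landed cost = invoice 65015.94 + 12882.58 = 77898.52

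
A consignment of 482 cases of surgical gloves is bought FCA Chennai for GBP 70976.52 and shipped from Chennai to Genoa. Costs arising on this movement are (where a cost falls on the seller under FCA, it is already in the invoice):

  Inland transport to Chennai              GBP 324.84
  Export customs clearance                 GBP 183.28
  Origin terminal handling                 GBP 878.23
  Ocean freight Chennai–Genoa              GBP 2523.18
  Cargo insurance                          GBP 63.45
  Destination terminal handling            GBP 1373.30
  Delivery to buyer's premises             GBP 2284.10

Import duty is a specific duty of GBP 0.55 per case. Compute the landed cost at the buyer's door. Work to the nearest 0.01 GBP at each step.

Total landed cost: GBP 78363.88

FCA: the seller delivers export-cleared goods to the carrier; the buyer bears costs from that point.
Already in the invoice (seller's account under FCA): inland to port, export clearance — exclude.
CIF value = FCA price + origin terminal + freight + insurance = 70976.52 + 878.23 + 2523.18 + 63.45 = 74441.38
Import duty = 482 × 0.55 = 265.10
Buyer bears: origin terminal 878.23 + freight 2523.18 + insurance 63.45 + destination terminal 1373.30 + delivery 2284.10 + duty 265.10 = 7387.36
Landed cost = invoice 70976.52 + 7387.36 = 78363.88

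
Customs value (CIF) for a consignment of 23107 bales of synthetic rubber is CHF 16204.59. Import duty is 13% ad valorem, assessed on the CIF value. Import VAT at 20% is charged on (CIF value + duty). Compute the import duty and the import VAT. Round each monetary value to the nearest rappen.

Import duty = 16204.59 × 13% = 2106.60
VAT base = CIF + duty = 16204.59 + 2106.60 = 18311.19
Import VAT = 18311.19 × 20% = 3662.24

Import duty: CHF 2106.60; import VAT: CHF 3662.24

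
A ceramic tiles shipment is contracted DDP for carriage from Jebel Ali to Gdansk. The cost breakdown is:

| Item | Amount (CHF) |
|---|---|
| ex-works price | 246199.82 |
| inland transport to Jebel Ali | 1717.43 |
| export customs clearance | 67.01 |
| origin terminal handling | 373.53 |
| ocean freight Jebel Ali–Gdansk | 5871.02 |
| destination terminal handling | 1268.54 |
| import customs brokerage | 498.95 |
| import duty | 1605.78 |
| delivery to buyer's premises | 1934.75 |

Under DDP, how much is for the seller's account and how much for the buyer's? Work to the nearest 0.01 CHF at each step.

Seller: CHF 259536.83; buyer: CHF 0.00

DDP: the seller bears all costs including import duty.
Seller's account: goods 246199.82 + inland to port 1717.43 + export clearance 67.01 + origin terminal 373.53 + freight 5871.02 + destination terminal 1268.54 + brokerage 498.95 + duty 1605.78 + delivery 1934.75 = 259536.83
Buyer's account: 0.00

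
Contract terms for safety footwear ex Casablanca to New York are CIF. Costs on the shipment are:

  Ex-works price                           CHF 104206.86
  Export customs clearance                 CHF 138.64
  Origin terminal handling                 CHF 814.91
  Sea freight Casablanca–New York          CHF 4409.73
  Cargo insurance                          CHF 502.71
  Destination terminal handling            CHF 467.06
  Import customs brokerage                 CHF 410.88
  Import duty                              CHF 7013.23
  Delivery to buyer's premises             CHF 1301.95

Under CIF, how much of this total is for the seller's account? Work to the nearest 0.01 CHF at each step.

Seller's account: CHF 110072.85

CIF: the seller pays costs through ocean freight and marine insurance to the destination port.
Seller's account: goods 104206.86 + export clearance 138.64 + origin terminal 814.91 + freight 4409.73 + insurance 502.71 = 110072.85
Buyer's account: destination terminal 467.06 + brokerage 410.88 + duty 7013.23 + delivery 1301.95 = 9193.12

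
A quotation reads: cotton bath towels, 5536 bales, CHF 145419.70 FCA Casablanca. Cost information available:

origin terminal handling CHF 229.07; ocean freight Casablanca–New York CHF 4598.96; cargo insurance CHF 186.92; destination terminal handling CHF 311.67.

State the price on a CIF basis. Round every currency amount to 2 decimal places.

CIF price: CHF 150434.65

Not relevant to the conversion: destination terminal — on the buyer under both terms; not part of either seller's price.
From FCA to CIF, the seller additionally bears: origin terminal, freight, insurance.
CIF price = 145419.70 + 229.07 + 4598.96 + 186.92 = 150434.65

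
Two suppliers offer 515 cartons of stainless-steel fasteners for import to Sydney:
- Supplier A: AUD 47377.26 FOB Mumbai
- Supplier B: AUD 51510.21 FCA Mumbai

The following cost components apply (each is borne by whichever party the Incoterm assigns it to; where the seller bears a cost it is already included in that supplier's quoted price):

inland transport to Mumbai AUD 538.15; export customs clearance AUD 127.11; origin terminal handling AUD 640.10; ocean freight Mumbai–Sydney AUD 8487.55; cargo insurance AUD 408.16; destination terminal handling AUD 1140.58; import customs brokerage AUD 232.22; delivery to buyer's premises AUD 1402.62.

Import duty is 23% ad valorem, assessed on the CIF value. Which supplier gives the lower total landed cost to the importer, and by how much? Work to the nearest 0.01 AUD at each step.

Supplier A is cheaper by AUD 5870.85

Supplier A (FOB):
CIF value = FOB price + freight + insurance = 47377.26 + 8487.55 + 408.16 = 56272.97
Import duty = 56272.97 × 23% = 12942.78
Buyer bears (A): 8487.55 + 408.16 + 1140.58 + 232.22 + 1402.62 = 11671.13
Landed cost (A) = invoice 47377.26 + 11671.13 + duty 12942.78 = 71991.17
Supplier B (FCA):
CIF value = FCA price + origin terminal + freight + insurance = 51510.21 + 640.10 + 8487.55 + 408.16 = 61046.02
Import duty = 61046.02 × 23% = 14040.58
Buyer bears (B): 640.10 + 8487.55 + 408.16 + 1140.58 + 232.22 + 1402.62 = 12311.23
Landed cost (B) = invoice 51510.21 + 12311.23 + duty 14040.58 = 77862.02
Difference = |71991.17 − 77862.02| = 5870.85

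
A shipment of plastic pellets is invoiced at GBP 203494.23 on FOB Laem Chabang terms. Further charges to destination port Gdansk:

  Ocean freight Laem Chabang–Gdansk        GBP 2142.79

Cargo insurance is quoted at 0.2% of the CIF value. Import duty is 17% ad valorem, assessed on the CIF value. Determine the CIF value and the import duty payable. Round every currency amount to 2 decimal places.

CIF value: GBP 206049.12; import duty: GBP 35028.35

Let C be the CIF value. C = FOB price + freight + 0.2% × C
C − 0.2% × C = 203494.23 + 2142.79
0.998 × C = 205637.02
C = 205637.02 / 0.998 = 206049.12
Insurance premium = 0.2% × 206049.12 = 412.10
Import duty = 206049.12 × 17% = 35028.35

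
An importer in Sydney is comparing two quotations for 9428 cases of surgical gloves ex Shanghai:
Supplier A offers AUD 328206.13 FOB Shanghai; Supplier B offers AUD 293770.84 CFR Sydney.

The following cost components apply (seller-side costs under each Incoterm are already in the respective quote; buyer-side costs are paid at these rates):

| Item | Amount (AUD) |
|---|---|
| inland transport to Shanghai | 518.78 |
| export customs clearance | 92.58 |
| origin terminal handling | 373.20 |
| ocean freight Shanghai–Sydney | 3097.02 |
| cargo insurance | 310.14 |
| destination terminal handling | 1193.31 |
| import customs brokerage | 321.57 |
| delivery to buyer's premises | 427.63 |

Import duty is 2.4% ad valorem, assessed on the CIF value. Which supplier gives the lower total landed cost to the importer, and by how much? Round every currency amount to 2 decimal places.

Supplier A (FOB):
CIF value = FOB price + freight + insurance = 328206.13 + 3097.02 + 310.14 = 331613.29
Import duty = 331613.29 × 2.4% = 7958.72
Buyer bears (A): 3097.02 + 310.14 + 1193.31 + 321.57 + 427.63 = 5349.67
Landed cost (A) = invoice 328206.13 + 5349.67 + duty 7958.72 = 341514.52
Supplier B (CFR):
CIF value = CFR price + insurance = 293770.84 + 310.14 = 294080.98
Import duty = 294080.98 × 2.4% = 7057.94
Buyer bears (B): 310.14 + 1193.31 + 321.57 + 427.63 = 2252.65
Landed cost (B) = invoice 293770.84 + 2252.65 + duty 7057.94 = 303081.43
Difference = |341514.52 − 303081.43| = 38433.09

Supplier B is cheaper by AUD 38433.09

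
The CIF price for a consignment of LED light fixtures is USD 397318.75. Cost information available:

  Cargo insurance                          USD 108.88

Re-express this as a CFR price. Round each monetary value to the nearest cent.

CFR price: USD 397209.87

From CIF to CFR, the seller no longer bears: insurance.
CFR price = 397318.75 − 108.88 = 397209.87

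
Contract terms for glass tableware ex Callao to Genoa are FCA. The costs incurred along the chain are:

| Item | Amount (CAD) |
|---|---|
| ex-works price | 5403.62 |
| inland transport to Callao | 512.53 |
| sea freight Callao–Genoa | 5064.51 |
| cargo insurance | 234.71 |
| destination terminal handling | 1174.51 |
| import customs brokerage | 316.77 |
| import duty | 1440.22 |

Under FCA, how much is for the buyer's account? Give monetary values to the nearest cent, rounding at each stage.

Buyer's account: CAD 8230.72

FCA: the seller delivers export-cleared goods to the carrier; the buyer bears costs from that point.
Seller's account: goods 5403.62 + inland to port 512.53 = 5916.15
Buyer's account: freight 5064.51 + insurance 234.71 + destination terminal 1174.51 + brokerage 316.77 + duty 1440.22 = 8230.72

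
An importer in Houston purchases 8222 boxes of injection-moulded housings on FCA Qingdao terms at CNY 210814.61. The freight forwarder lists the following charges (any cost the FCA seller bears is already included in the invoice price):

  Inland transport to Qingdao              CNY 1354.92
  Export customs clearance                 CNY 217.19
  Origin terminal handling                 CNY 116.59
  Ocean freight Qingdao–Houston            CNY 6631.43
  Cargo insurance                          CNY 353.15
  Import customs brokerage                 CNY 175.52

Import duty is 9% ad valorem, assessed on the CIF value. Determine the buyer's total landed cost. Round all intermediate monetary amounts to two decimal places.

FCA: the seller delivers export-cleared goods to the carrier; the buyer bears costs from that point.
Already in the invoice (seller's account under FCA): inland to port, export clearance — exclude.
CIF value = FCA price + origin terminal + freight + insurance = 210814.61 + 116.59 + 6631.43 + 353.15 = 217915.78
Import duty = 217915.78 × 9% = 19612.42
Buyer bears: origin terminal 116.59 + freight 6631.43 + insurance 353.15 + brokerage 175.52 + duty 19612.42 = 26889.11
Landed cost = invoice 210814.61 + 26889.11 = 237703.72

Total landed cost: CNY 237703.72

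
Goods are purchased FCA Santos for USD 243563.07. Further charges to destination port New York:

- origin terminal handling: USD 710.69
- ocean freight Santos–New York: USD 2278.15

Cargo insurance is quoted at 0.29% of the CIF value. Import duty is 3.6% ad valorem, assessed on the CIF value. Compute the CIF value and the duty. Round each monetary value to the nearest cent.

Let C be the CIF value. C = FCA price + pre-shipment costs + freight + 0.29% × C
C − 0.29% × C = 243563.07 + 710.69 + 2278.15
0.9971 × C = 246551.91
C = 246551.91 / 0.9971 = 247268.99
Insurance premium = 0.29% × 247268.99 = 717.08
Import duty = 247268.99 × 3.6% = 8901.68

CIF value: USD 247268.99; import duty: USD 8901.68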